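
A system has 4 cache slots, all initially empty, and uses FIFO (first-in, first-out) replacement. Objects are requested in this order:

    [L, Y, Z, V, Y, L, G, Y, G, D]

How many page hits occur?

4

L: fault, frames [L]
Y: fault, frames [L, Y]
Z: fault, frames [L, Y, Z]
V: fault, frames [L, Y, Z, V]
Y: hit
L: hit
G: fault, evict L, frames [Y, Z, V, G]
Y: hit
G: hit
D: fault, evict Y, frames [Z, V, G, D]
Hits: 4.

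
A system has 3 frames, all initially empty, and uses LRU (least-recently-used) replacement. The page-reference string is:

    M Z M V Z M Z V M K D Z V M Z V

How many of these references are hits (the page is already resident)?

M: miss, frames (M)
Z: miss, frames (M Z)
M: hit
V: miss, frames (Z M V)
Z: hit
M: hit
Z: hit
V: hit
M: hit
K: miss, evict Z, frames (V M K)
D: miss, evict V, frames (M K D)
Z: miss, evict M, frames (K D Z)
V: miss, evict K, frames (D Z V)
M: miss, evict D, frames (Z V M)
Z: hit
V: hit
Hits: 8.

8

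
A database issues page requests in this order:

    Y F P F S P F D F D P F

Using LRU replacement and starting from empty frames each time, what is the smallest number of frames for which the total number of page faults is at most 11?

f=1: 12 faults
f=2: 9 faults
f=3: 5 faults
f=4: 5 faults
f=5: 5 faults
Smallest f with faults ≤ 11 is 2.

2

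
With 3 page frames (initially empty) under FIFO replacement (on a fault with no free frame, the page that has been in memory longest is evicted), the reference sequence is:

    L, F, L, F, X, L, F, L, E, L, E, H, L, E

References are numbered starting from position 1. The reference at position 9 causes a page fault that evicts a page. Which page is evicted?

pos 1: L -> miss, frames (L)
pos 2: F -> miss, frames (L F)
pos 3: L -> hit
pos 4: F -> hit
pos 5: X -> miss, frames (L F X)
pos 6: L -> hit
pos 7: F -> hit
pos 8: L -> hit
pos 9: E -> miss, evict L, frames (F X E)
At position 9, page L is evicted.

L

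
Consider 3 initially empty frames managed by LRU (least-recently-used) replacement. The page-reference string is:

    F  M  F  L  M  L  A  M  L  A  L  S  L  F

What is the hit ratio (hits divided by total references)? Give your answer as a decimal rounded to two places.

0.57

F: miss, frames (F)
M: miss, frames (F M)
F: hit
L: miss, frames (M F L)
M: hit
L: hit
A: miss, evict F, frames (M L A)
M: hit
L: hit
A: hit
L: hit
S: miss, evict M, frames (A L S)
L: hit
F: miss, evict A, frames (S L F)
Hits: 8 of 14 references → 8/14 = 0.5714.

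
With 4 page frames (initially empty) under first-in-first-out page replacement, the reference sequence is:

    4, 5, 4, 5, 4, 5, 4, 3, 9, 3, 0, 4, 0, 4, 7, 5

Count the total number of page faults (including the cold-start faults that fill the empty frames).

4 -> miss, frames (4)
5 -> miss, frames (4 5)
4 -> hit
5 -> hit
4 -> hit
5 -> hit
4 -> hit
3 -> miss, frames (4 5 3)
9 -> miss, frames (4 5 3 9)
3 -> hit
0 -> miss, evict 4, frames (5 3 9 0)
4 -> miss, evict 5, frames (3 9 0 4)
0 -> hit
4 -> hit
7 -> miss, evict 3, frames (9 0 4 7)
5 -> miss, evict 9, frames (0 4 7 5)
Page faults: 8.

8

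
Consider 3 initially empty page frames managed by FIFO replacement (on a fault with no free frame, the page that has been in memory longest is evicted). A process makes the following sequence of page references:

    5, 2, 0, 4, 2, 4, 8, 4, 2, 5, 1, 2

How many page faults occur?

8

5: fault, frames [5]
2: fault, frames [5, 2]
0: fault, frames [5, 2, 0]
4: fault, evict 5, frames [2, 0, 4]
2: hit
4: hit
8: fault, evict 2, frames [0, 4, 8]
4: hit
2: fault, evict 0, frames [4, 8, 2]
5: fault, evict 4, frames [8, 2, 5]
1: fault, evict 8, frames [2, 5, 1]
2: hit
Page faults: 8.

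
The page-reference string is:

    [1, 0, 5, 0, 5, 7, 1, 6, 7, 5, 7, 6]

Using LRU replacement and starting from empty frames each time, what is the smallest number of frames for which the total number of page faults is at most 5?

f=1: 12 faults
f=2: 9 faults
f=3: 7 faults
f=4: 5 faults
f=5: 5 faults
Smallest f with faults ≤ 5 is 4.

4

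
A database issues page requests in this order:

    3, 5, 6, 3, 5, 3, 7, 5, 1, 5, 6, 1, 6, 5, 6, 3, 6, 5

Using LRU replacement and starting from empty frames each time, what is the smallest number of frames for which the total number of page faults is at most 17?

f=1: 18 faults
f=2: 13 faults
f=3: 7 faults
f=4: 7 faults
f=5: 5 faults
Smallest f with faults ≤ 17 is 2.

2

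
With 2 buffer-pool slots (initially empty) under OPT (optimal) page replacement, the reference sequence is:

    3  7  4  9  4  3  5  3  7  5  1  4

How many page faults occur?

3: miss, frames (3)
7: miss, frames (3 7)
4: miss, evict 7, frames (3 4)
9: miss, evict 3, frames (4 9)
4: hit
3: miss, evict 9, frames (4 3)
5: miss, evict 4, frames (3 5)
3: hit
7: miss, evict 3, frames (5 7)
5: hit
1: miss, evict 7, frames (5 1)
4: miss, evict 1, frames (5 4)
Page faults: 9.

9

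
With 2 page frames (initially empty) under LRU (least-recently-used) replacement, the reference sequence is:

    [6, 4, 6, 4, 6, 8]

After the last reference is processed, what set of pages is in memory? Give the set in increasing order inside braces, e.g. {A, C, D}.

{6, 8}

6 -> fault, frames [6]
4 -> fault, frames [6, 4]
6 -> hit
4 -> hit
6 -> hit
8 -> fault, evict 4, frames [6, 8]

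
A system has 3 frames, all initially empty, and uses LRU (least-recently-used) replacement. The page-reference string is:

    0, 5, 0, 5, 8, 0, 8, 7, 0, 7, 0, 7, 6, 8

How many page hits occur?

0: fault, frames (0)
5: fault, frames (0 5)
0: hit
5: hit
8: fault, frames (0 5 8)
0: hit
8: hit
7: fault, evict 5, frames (0 8 7)
0: hit
7: hit
0: hit
7: hit
6: fault, evict 8, frames (0 7 6)
8: fault, evict 0, frames (7 6 8)
Hits: 8.

8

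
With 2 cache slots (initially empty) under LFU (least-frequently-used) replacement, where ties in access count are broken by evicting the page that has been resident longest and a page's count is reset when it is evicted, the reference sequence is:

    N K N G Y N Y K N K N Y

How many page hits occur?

N -> fault, frames {N}
K -> fault, frames {N,K}
N -> hit
G -> fault, evict K, frames {N,G}
Y -> fault, evict G, frames {N,Y}
N -> hit
Y -> hit
K -> fault, evict Y, frames {N,K}
N -> hit
K -> hit
N -> hit
Y -> fault, evict K, frames {N,Y}
Hits: 6.

6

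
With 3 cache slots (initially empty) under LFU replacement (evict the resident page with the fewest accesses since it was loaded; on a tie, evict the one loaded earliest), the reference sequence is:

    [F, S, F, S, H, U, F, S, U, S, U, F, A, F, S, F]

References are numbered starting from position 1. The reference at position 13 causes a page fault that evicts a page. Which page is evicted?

pos 1: F: fault, frames (F)
pos 2: S: fault, frames (F S)
pos 3: F: hit
pos 4: S: hit
pos 5: H: fault, frames (F S H)
pos 6: U: fault, evict H, frames (F S U)
pos 7: F: hit
pos 8: S: hit
pos 9: U: hit
pos 10: S: hit
pos 11: U: hit
pos 12: F: hit
pos 13: A: fault, evict U, frames (F S A)
At position 13, page U is evicted.

U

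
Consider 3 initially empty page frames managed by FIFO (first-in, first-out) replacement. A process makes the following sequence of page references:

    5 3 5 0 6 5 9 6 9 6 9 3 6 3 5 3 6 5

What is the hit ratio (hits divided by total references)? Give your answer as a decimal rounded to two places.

0.50

5 → fault, frames (5)
3 → fault, frames (5 3)
5 → hit
0 → fault, frames (5 3 0)
6 → fault, evict 5, frames (3 0 6)
5 → fault, evict 3, frames (0 6 5)
9 → fault, evict 0, frames (6 5 9)
6 → hit
9 → hit
6 → hit
9 → hit
3 → fault, evict 6, frames (5 9 3)
6 → fault, evict 5, frames (9 3 6)
3 → hit
5 → fault, evict 9, frames (3 6 5)
3 → hit
6 → hit
5 → hit
Hits: 9 of 18 references → 9/18 = 0.5000.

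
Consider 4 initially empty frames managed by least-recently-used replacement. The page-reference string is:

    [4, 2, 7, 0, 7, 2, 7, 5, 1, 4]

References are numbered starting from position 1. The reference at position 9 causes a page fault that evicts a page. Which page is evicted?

0

pos 1: 4 -> fault, frames {4}
pos 2: 2 -> fault, frames {4,2}
pos 3: 7 -> fault, frames {4,2,7}
pos 4: 0 -> fault, frames {4,2,7,0}
pos 5: 7 -> hit
pos 6: 2 -> hit
pos 7: 7 -> hit
pos 8: 5 -> fault, evict 4, frames {0,2,7,5}
pos 9: 1 -> fault, evict 0, frames {2,7,5,1}
At position 9, page 0 is evicted.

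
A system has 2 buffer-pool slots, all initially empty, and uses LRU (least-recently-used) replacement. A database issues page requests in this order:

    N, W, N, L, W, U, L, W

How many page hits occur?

1

N -> miss, frames [N]
W -> miss, frames [N, W]
N -> hit
L -> miss, evict W, frames [N, L]
W -> miss, evict N, frames [L, W]
U -> miss, evict L, frames [W, U]
L -> miss, evict W, frames [U, L]
W -> miss, evict U, frames [L, W]
Hits: 1.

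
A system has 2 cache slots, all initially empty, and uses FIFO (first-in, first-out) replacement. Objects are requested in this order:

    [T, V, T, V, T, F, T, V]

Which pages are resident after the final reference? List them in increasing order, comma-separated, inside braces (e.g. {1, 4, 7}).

{T, V}

T -> fault, frames (T)
V -> fault, frames (T V)
T -> hit
V -> hit
T -> hit
F -> fault, evict T, frames (V F)
T -> fault, evict V, frames (F T)
V -> fault, evict F, frames (T V)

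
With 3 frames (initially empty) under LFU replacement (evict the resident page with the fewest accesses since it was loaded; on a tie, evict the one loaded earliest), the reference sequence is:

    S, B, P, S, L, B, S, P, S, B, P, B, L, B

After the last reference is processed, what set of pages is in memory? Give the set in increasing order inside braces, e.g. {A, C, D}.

S: miss, frames (S)
B: miss, frames (S B)
P: miss, frames (S B P)
S: hit
L: miss, evict B, frames (S P L)
B: miss, evict P, frames (S L B)
S: hit
P: miss, evict L, frames (S B P)
S: hit
B: hit
P: hit
B: hit
L: miss, evict P, frames (S B L)
B: hit

{B, L, S}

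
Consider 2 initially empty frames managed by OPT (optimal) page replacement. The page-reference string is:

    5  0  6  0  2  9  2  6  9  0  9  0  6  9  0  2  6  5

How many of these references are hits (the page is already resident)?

7

5 -> fault, frames {5}
0 -> fault, frames {5,0}
6 -> fault, evict 5, frames {0,6}
0 -> hit
2 -> fault, evict 0, frames {6,2}
9 -> fault, evict 6, frames {2,9}
2 -> hit
6 -> fault, evict 2, frames {9,6}
9 -> hit
0 -> fault, evict 6, frames {9,0}
9 -> hit
0 -> hit
6 -> fault, evict 0, frames {9,6}
9 -> hit
0 -> fault, evict 9, frames {6,0}
2 -> fault, evict 0, frames {6,2}
6 -> hit
5 -> fault, evict 2, frames {6,5}
Hits: 7.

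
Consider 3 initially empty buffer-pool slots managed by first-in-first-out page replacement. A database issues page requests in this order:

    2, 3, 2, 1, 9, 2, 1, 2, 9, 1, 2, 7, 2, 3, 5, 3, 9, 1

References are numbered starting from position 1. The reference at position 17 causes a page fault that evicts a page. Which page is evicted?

pos 1: 2 → fault, frames (2)
pos 2: 3 → fault, frames (2 3)
pos 3: 2 → hit
pos 4: 1 → fault, frames (2 3 1)
pos 5: 9 → fault, evict 2, frames (3 1 9)
pos 6: 2 → fault, evict 3, frames (1 9 2)
pos 7: 1 → hit
pos 8: 2 → hit
pos 9: 9 → hit
pos 10: 1 → hit
pos 11: 2 → hit
pos 12: 7 → fault, evict 1, frames (9 2 7)
pos 13: 2 → hit
pos 14: 3 → fault, evict 9, frames (2 7 3)
pos 15: 5 → fault, evict 2, frames (7 3 5)
pos 16: 3 → hit
pos 17: 9 → fault, evict 7, frames (3 5 9)
At position 17, page 7 is evicted.

7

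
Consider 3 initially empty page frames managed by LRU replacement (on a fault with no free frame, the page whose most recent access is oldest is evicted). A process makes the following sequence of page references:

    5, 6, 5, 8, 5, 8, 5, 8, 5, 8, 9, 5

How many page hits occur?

5 → fault, frames (5)
6 → fault, frames (5 6)
5 → hit
8 → fault, frames (6 5 8)
5 → hit
8 → hit
5 → hit
8 → hit
5 → hit
8 → hit
9 → fault, evict 6, frames (5 8 9)
5 → hit
Hits: 8.

8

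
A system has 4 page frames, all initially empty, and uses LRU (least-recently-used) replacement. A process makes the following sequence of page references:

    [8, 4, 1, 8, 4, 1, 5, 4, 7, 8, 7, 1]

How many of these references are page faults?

8: fault, frames (8)
4: fault, frames (8 4)
1: fault, frames (8 4 1)
8: hit
4: hit
1: hit
5: fault, frames (8 4 1 5)
4: hit
7: fault, evict 8, frames (1 5 4 7)
8: fault, evict 1, frames (5 4 7 8)
7: hit
1: fault, evict 5, frames (4 8 7 1)
Page faults: 7.

7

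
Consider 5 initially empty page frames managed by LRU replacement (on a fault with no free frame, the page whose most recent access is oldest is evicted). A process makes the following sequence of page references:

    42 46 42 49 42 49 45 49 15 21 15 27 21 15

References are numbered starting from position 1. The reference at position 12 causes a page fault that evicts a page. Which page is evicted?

pos 1: 42: fault, frames (42)
pos 2: 46: fault, frames (42 46)
pos 3: 42: hit
pos 4: 49: fault, frames (46 42 49)
pos 5: 42: hit
pos 6: 49: hit
pos 7: 45: fault, frames (46 42 49 45)
pos 8: 49: hit
pos 9: 15: fault, frames (46 42 45 49 15)
pos 10: 21: fault, evict 46, frames (42 45 49 15 21)
pos 11: 15: hit
pos 12: 27: fault, evict 42, frames (45 49 21 15 27)
At position 12, page 42 is evicted.

42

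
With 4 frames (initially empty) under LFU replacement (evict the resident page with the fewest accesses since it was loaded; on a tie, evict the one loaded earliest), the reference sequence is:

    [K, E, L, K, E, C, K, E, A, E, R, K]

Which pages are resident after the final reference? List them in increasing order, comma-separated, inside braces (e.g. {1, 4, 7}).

K -> fault, frames [K]
E -> fault, frames [K, E]
L -> fault, frames [K, E, L]
K -> hit
E -> hit
C -> fault, frames [K, E, L, C]
K -> hit
E -> hit
A -> fault, evict L, frames [K, E, C, A]
E -> hit
R -> fault, evict C, frames [K, E, A, R]
K -> hit

{A, E, K, R}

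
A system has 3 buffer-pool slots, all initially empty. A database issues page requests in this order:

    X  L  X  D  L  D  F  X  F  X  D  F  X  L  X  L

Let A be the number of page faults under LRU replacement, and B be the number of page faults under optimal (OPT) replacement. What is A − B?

Under LRU: F F . F . . F F . . . . . F . . → 6 faults.
Under OPT: F F . F . . F . . . . . . F . . → 5 faults.
A − B = 6 − 5 = 1.

1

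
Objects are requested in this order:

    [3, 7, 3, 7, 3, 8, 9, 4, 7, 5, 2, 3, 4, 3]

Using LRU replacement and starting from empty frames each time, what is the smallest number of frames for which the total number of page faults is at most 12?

2

f=1: 14 faults
f=2: 10 faults
f=3: 10 faults
f=4: 10 faults
f=5: 8 faults
f=6: 8 faults
f=7: 7 faults
Smallest f with faults ≤ 12 is 2.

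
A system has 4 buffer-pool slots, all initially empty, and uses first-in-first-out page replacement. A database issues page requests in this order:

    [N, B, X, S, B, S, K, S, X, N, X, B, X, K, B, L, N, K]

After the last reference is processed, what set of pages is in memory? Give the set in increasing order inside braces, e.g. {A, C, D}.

{B, K, L, X}

N: miss, frames (N)
B: miss, frames (N B)
X: miss, frames (N B X)
S: miss, frames (N B X S)
B: hit
S: hit
K: miss, evict N, frames (B X S K)
S: hit
X: hit
N: miss, evict B, frames (X S K N)
X: hit
B: miss, evict X, frames (S K N B)
X: miss, evict S, frames (K N B X)
K: hit
B: hit
L: miss, evict K, frames (N B X L)
N: hit
K: miss, evict N, frames (B X L K)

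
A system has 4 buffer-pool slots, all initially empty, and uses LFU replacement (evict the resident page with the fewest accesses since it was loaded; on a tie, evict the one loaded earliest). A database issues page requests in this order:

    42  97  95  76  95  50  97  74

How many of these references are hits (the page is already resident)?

42: fault, frames [42]
97: fault, frames [42, 97]
95: fault, frames [42, 97, 95]
76: fault, frames [42, 97, 95, 76]
95: hit
50: fault, evict 42, frames [97, 95, 76, 50]
97: hit
74: fault, evict 76, frames [97, 95, 50, 74]
Hits: 2.

2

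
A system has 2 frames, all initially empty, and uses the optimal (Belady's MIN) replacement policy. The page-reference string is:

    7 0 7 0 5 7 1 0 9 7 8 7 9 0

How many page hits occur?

5

7 -> miss, frames [7]
0 -> miss, frames [7, 0]
7 -> hit
0 -> hit
5 -> miss, evict 0, frames [7, 5]
7 -> hit
1 -> miss, evict 5, frames [7, 1]
0 -> miss, evict 1, frames [7, 0]
9 -> miss, evict 0, frames [7, 9]
7 -> hit
8 -> miss, evict 9, frames [7, 8]
7 -> hit
9 -> miss, evict 8, frames [7, 9]
0 -> miss, evict 9, frames [7, 0]
Hits: 5.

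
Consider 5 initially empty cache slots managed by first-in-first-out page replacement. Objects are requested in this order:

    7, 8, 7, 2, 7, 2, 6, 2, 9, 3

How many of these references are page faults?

6

7 → fault, frames {7}
8 → fault, frames {7,8}
7 → hit
2 → fault, frames {7,8,2}
7 → hit
2 → hit
6 → fault, frames {7,8,2,6}
2 → hit
9 → fault, frames {7,8,2,6,9}
3 → fault, evict 7, frames {8,2,6,9,3}
Page faults: 6.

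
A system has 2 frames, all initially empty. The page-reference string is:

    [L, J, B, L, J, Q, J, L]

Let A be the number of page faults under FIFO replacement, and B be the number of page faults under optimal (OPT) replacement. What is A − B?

Under FIFO: F F F F F F . F → 7 faults.
Under OPT: F F F . F F . F → 6 faults.
A − B = 7 − 6 = 1.

1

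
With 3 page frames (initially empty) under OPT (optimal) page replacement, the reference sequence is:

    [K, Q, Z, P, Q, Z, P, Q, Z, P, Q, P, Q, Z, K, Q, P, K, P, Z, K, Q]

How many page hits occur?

K -> fault, frames {K}
Q -> fault, frames {K,Q}
Z -> fault, frames {K,Q,Z}
P -> fault, evict K, frames {Q,Z,P}
Q -> hit
Z -> hit
P -> hit
Q -> hit
Z -> hit
P -> hit
Q -> hit
P -> hit
Q -> hit
Z -> hit
K -> fault, evict Z, frames {Q,P,K}
Q -> hit
P -> hit
K -> hit
P -> hit
Z -> fault, evict P, frames {Q,K,Z}
K -> hit
Q -> hit
Hits: 16.

16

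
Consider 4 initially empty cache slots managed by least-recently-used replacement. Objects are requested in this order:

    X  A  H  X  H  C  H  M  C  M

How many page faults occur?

5

X → miss, frames [X]
A → miss, frames [X, A]
H → miss, frames [X, A, H]
X → hit
H → hit
C → miss, frames [A, X, H, C]
H → hit
M → miss, evict A, frames [X, C, H, M]
C → hit
M → hit
Page faults: 5.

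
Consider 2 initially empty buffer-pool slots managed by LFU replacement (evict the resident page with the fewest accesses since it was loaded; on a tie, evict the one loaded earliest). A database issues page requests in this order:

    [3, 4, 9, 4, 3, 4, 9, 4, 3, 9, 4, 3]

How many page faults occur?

3 → miss, frames [3]
4 → miss, frames [3, 4]
9 → miss, evict 3, frames [4, 9]
4 → hit
3 → miss, evict 9, frames [4, 3]
4 → hit
9 → miss, evict 3, frames [4, 9]
4 → hit
3 → miss, evict 9, frames [4, 3]
9 → miss, evict 3, frames [4, 9]
4 → hit
3 → miss, evict 9, frames [4, 3]
Page faults: 8.

8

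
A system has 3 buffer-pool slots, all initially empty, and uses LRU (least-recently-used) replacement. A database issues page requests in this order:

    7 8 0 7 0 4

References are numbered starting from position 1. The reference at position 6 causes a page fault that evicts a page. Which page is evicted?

pos 1: 7 -> miss, frames (7)
pos 2: 8 -> miss, frames (7 8)
pos 3: 0 -> miss, frames (7 8 0)
pos 4: 7 -> hit
pos 5: 0 -> hit
pos 6: 4 -> miss, evict 8, frames (7 0 4)
At position 6, page 8 is evicted.

8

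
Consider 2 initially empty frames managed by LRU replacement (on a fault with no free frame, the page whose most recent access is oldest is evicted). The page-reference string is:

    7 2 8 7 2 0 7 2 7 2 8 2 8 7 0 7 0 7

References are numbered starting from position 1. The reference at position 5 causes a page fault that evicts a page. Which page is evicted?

pos 1: 7: fault, frames [7]
pos 2: 2: fault, frames [7, 2]
pos 3: 8: fault, evict 7, frames [2, 8]
pos 4: 7: fault, evict 2, frames [8, 7]
pos 5: 2: fault, evict 8, frames [7, 2]
At position 5, page 8 is evicted.

8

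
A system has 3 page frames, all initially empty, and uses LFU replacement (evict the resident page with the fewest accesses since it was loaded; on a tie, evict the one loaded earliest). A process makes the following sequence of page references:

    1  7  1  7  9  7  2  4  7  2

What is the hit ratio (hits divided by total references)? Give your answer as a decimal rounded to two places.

0.40

1: miss, frames {1}
7: miss, frames {1,7}
1: hit
7: hit
9: miss, frames {1,7,9}
7: hit
2: miss, evict 9, frames {1,7,2}
4: miss, evict 2, frames {1,7,4}
7: hit
2: miss, evict 4, frames {1,7,2}
Hits: 4 of 10 references → 4/10 = 0.4000.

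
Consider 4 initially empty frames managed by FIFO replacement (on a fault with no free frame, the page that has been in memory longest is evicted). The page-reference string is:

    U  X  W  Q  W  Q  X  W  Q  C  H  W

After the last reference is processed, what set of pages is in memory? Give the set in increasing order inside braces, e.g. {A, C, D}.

{C, H, Q, W}

U: fault, frames {U}
X: fault, frames {U,X}
W: fault, frames {U,X,W}
Q: fault, frames {U,X,W,Q}
W: hit
Q: hit
X: hit
W: hit
Q: hit
C: fault, evict U, frames {X,W,Q,C}
H: fault, evict X, frames {W,Q,C,H}
W: hit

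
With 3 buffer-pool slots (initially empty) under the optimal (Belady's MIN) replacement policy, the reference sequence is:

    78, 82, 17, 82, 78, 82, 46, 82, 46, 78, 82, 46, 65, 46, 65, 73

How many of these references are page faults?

6

78 -> fault, frames [78]
82 -> fault, frames [78, 82]
17 -> fault, frames [78, 82, 17]
82 -> hit
78 -> hit
82 -> hit
46 -> fault, evict 17, frames [78, 82, 46]
82 -> hit
46 -> hit
78 -> hit
82 -> hit
46 -> hit
65 -> fault, evict 82, frames [78, 46, 65]
46 -> hit
65 -> hit
73 -> fault, evict 65, frames [78, 46, 73]
Page faults: 6.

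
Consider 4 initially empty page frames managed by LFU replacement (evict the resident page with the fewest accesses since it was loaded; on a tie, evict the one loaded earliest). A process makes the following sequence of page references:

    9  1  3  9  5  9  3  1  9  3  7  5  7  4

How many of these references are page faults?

9 -> fault, frames (9)
1 -> fault, frames (9 1)
3 -> fault, frames (9 1 3)
9 -> hit
5 -> fault, frames (9 1 3 5)
9 -> hit
3 -> hit
1 -> hit
9 -> hit
3 -> hit
7 -> fault, evict 5, frames (9 1 3 7)
5 -> fault, evict 7, frames (9 1 3 5)
7 -> fault, evict 5, frames (9 1 3 7)
4 -> fault, evict 7, frames (9 1 3 4)
Page faults: 8.

8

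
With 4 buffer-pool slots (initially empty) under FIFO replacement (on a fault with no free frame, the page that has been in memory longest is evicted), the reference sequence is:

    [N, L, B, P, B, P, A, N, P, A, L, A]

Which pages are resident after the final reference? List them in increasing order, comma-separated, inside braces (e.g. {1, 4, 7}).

{A, L, N, P}

N -> miss, frames {N}
L -> miss, frames {N,L}
B -> miss, frames {N,L,B}
P -> miss, frames {N,L,B,P}
B -> hit
P -> hit
A -> miss, evict N, frames {L,B,P,A}
N -> miss, evict L, frames {B,P,A,N}
P -> hit
A -> hit
L -> miss, evict B, frames {P,A,N,L}
A -> hit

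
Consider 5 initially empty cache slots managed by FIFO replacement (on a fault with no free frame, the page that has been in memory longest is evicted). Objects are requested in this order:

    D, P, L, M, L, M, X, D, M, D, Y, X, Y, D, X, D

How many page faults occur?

D -> fault, frames [D]
P -> fault, frames [D, P]
L -> fault, frames [D, P, L]
M -> fault, frames [D, P, L, M]
L -> hit
M -> hit
X -> fault, frames [D, P, L, M, X]
D -> hit
M -> hit
D -> hit
Y -> fault, evict D, frames [P, L, M, X, Y]
X -> hit
Y -> hit
D -> fault, evict P, frames [L, M, X, Y, D]
X -> hit
D -> hit
Page faults: 7.

7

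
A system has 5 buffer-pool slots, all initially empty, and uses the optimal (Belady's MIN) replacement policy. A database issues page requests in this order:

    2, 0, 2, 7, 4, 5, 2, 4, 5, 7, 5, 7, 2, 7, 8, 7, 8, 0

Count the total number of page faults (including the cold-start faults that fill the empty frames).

2 → miss, frames {2}
0 → miss, frames {2,0}
2 → hit
7 → miss, frames {2,0,7}
4 → miss, frames {2,0,7,4}
5 → miss, frames {2,0,7,4,5}
2 → hit
4 → hit
5 → hit
7 → hit
5 → hit
7 → hit
2 → hit
7 → hit
8 → miss, evict 5, frames {2,0,7,4,8}
7 → hit
8 → hit
0 → hit
Page faults: 6.

6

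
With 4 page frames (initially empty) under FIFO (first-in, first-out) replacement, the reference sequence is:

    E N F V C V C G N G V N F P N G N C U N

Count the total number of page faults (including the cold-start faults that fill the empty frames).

12

E -> fault, frames (E)
N -> fault, frames (E N)
F -> fault, frames (E N F)
V -> fault, frames (E N F V)
C -> fault, evict E, frames (N F V C)
V -> hit
C -> hit
G -> fault, evict N, frames (F V C G)
N -> fault, evict F, frames (V C G N)
G -> hit
V -> hit
N -> hit
F -> fault, evict V, frames (C G N F)
P -> fault, evict C, frames (G N F P)
N -> hit
G -> hit
N -> hit
C -> fault, evict G, frames (N F P C)
U -> fault, evict N, frames (F P C U)
N -> fault, evict F, frames (P C U N)
Page faults: 12.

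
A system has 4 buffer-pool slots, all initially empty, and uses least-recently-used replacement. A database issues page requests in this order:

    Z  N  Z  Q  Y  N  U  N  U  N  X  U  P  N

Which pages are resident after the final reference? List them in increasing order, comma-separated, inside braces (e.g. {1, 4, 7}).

{N, P, U, X}

Z: fault, frames [Z]
N: fault, frames [Z, N]
Z: hit
Q: fault, frames [N, Z, Q]
Y: fault, frames [N, Z, Q, Y]
N: hit
U: fault, evict Z, frames [Q, Y, N, U]
N: hit
U: hit
N: hit
X: fault, evict Q, frames [Y, U, N, X]
U: hit
P: fault, evict Y, frames [N, X, U, P]
N: hit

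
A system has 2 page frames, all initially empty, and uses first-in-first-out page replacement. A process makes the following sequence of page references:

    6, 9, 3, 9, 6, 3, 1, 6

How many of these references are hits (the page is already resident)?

6: fault, frames (6)
9: fault, frames (6 9)
3: fault, evict 6, frames (9 3)
9: hit
6: fault, evict 9, frames (3 6)
3: hit
1: fault, evict 3, frames (6 1)
6: hit
Hits: 3.

3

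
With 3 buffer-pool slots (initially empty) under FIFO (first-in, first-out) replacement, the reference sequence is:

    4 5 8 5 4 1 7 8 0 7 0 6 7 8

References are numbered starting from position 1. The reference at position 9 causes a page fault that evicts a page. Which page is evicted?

8

pos 1: 4 -> fault, frames [4]
pos 2: 5 -> fault, frames [4, 5]
pos 3: 8 -> fault, frames [4, 5, 8]
pos 4: 5 -> hit
pos 5: 4 -> hit
pos 6: 1 -> fault, evict 4, frames [5, 8, 1]
pos 7: 7 -> fault, evict 5, frames [8, 1, 7]
pos 8: 8 -> hit
pos 9: 0 -> fault, evict 8, frames [1, 7, 0]
At position 9, page 8 is evicted.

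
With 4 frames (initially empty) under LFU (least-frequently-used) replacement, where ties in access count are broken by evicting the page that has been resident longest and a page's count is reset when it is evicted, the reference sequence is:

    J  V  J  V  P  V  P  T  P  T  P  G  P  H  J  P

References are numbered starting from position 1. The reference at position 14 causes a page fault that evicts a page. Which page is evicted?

pos 1: J → miss, frames [J]
pos 2: V → miss, frames [J, V]
pos 3: J → hit
pos 4: V → hit
pos 5: P → miss, frames [J, V, P]
pos 6: V → hit
pos 7: P → hit
pos 8: T → miss, frames [J, V, P, T]
pos 9: P → hit
pos 10: T → hit
pos 11: P → hit
pos 12: G → miss, evict J, frames [V, P, T, G]
pos 13: P → hit
pos 14: H → miss, evict G, frames [V, P, T, H]
At position 14, page G is evicted.

G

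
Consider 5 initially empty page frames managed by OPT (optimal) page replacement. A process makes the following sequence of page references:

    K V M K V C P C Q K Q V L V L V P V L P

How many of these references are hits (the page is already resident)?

K: fault, frames [K]
V: fault, frames [K, V]
M: fault, frames [K, V, M]
K: hit
V: hit
C: fault, frames [K, V, M, C]
P: fault, frames [K, V, M, C, P]
C: hit
Q: fault, evict C, frames [K, V, M, P, Q]
K: hit
Q: hit
V: hit
L: fault, evict Q, frames [K, V, M, P, L]
V: hit
L: hit
V: hit
P: hit
V: hit
L: hit
P: hit
Hits: 13.

13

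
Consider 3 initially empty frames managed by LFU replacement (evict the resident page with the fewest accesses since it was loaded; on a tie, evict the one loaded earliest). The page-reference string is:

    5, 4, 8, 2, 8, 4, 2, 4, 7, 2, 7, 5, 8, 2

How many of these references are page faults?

5 → miss, frames [5]
4 → miss, frames [5, 4]
8 → miss, frames [5, 4, 8]
2 → miss, evict 5, frames [4, 8, 2]
8 → hit
4 → hit
2 → hit
4 → hit
7 → miss, evict 8, frames [4, 2, 7]
2 → hit
7 → hit
5 → miss, evict 7, frames [4, 2, 5]
8 → miss, evict 5, frames [4, 2, 8]
2 → hit
Page faults: 7.

7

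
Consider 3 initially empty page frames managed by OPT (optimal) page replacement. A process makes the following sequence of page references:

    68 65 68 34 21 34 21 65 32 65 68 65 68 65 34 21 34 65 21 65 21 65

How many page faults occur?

7

68 → fault, frames (68)
65 → fault, frames (68 65)
68 → hit
34 → fault, frames (68 65 34)
21 → fault, evict 68, frames (65 34 21)
34 → hit
21 → hit
65 → hit
32 → fault, evict 21, frames (65 34 32)
65 → hit
68 → fault, evict 32, frames (65 34 68)
65 → hit
68 → hit
65 → hit
34 → hit
21 → fault, evict 68, frames (65 34 21)
34 → hit
65 → hit
21 → hit
65 → hit
21 → hit
65 → hit
Page faults: 7.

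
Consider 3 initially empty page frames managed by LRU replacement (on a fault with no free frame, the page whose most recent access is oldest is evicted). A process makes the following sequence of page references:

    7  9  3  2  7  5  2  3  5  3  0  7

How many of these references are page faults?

7 -> fault, frames (7)
9 -> fault, frames (7 9)
3 -> fault, frames (7 9 3)
2 -> fault, evict 7, frames (9 3 2)
7 -> fault, evict 9, frames (3 2 7)
5 -> fault, evict 3, frames (2 7 5)
2 -> hit
3 -> fault, evict 7, frames (5 2 3)
5 -> hit
3 -> hit
0 -> fault, evict 2, frames (5 3 0)
7 -> fault, evict 5, frames (3 0 7)
Page faults: 9.

9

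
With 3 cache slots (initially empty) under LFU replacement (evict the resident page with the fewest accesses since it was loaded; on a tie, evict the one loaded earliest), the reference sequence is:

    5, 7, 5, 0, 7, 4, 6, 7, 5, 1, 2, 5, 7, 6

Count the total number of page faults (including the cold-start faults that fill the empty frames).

8

5 -> fault, frames [5]
7 -> fault, frames [5, 7]
5 -> hit
0 -> fault, frames [5, 7, 0]
7 -> hit
4 -> fault, evict 0, frames [5, 7, 4]
6 -> fault, evict 4, frames [5, 7, 6]
7 -> hit
5 -> hit
1 -> fault, evict 6, frames [5, 7, 1]
2 -> fault, evict 1, frames [5, 7, 2]
5 -> hit
7 -> hit
6 -> fault, evict 2, frames [5, 7, 6]
Page faults: 8.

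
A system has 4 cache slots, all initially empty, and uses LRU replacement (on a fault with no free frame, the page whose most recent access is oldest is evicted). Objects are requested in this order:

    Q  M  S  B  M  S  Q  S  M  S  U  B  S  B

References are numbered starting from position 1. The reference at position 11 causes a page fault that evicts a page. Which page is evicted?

B

pos 1: Q → fault, frames [Q]
pos 2: M → fault, frames [Q, M]
pos 3: S → fault, frames [Q, M, S]
pos 4: B → fault, frames [Q, M, S, B]
pos 5: M → hit
pos 6: S → hit
pos 7: Q → hit
pos 8: S → hit
pos 9: M → hit
pos 10: S → hit
pos 11: U → fault, evict B, frames [Q, M, S, U]
At position 11, page B is evicted.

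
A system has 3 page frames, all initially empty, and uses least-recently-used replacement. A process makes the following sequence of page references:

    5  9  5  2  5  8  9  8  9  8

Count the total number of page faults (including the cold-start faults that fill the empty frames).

5

5 → fault, frames [5]
9 → fault, frames [5, 9]
5 → hit
2 → fault, frames [9, 5, 2]
5 → hit
8 → fault, evict 9, frames [2, 5, 8]
9 → fault, evict 2, frames [5, 8, 9]
8 → hit
9 → hit
8 → hit
Page faults: 5.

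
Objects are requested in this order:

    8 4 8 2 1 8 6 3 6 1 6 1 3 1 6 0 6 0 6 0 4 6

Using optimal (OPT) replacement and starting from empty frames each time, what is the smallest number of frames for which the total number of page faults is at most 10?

f=1: 22 faults
f=2: 11 faults
f=3: 8 faults
f=4: 7 faults
f=5: 7 faults
f=6: 7 faults
f=7: 7 faults
Smallest f with faults ≤ 10 is 3.

3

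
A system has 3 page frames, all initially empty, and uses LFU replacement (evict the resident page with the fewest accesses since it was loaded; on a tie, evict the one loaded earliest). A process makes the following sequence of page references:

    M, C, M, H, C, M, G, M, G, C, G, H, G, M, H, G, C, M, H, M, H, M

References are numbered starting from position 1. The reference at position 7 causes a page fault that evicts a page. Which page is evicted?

pos 1: M -> fault, frames (M)
pos 2: C -> fault, frames (M C)
pos 3: M -> hit
pos 4: H -> fault, frames (M C H)
pos 5: C -> hit
pos 6: M -> hit
pos 7: G -> fault, evict H, frames (M C G)
At position 7, page H is evicted.

H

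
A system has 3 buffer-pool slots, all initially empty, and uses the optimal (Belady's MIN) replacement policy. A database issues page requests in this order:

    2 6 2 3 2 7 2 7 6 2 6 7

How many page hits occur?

8

2 → fault, frames {2}
6 → fault, frames {2,6}
2 → hit
3 → fault, frames {2,6,3}
2 → hit
7 → fault, evict 3, frames {2,6,7}
2 → hit
7 → hit
6 → hit
2 → hit
6 → hit
7 → hit
Hits: 8.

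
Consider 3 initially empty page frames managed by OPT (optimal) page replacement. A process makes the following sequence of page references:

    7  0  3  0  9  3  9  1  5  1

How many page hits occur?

4

7: miss, frames [7]
0: miss, frames [7, 0]
3: miss, frames [7, 0, 3]
0: hit
9: miss, evict 0, frames [7, 3, 9]
3: hit
9: hit
1: miss, evict 9, frames [7, 3, 1]
5: miss, evict 3, frames [7, 1, 5]
1: hit
Hits: 4.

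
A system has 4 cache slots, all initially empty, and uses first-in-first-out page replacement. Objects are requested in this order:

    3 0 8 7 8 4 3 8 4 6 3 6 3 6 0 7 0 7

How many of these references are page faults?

3: fault, frames {3}
0: fault, frames {3,0}
8: fault, frames {3,0,8}
7: fault, frames {3,0,8,7}
8: hit
4: fault, evict 3, frames {0,8,7,4}
3: fault, evict 0, frames {8,7,4,3}
8: hit
4: hit
6: fault, evict 8, frames {7,4,3,6}
3: hit
6: hit
3: hit
6: hit
0: fault, evict 7, frames {4,3,6,0}
7: fault, evict 4, frames {3,6,0,7}
0: hit
7: hit
Page faults: 9.

9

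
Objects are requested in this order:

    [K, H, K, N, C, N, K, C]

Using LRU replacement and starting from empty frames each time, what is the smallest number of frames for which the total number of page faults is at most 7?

f=1: 8 faults
f=2: 6 faults
f=3: 4 faults
f=4: 4 faults
Smallest f with faults ≤ 7 is 2.

2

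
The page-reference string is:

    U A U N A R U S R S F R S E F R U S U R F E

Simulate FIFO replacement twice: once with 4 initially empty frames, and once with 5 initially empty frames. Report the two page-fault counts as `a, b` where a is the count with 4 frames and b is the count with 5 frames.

9, 8

4 frames: F F . F . F . F . . F . . F . . F . . F . . → 9 faults.
5 frames: F F . F . F . F . . F . . F . . F . . . . . → 8 faults.
8 < 9: adding a frame reduced faults, as is typical.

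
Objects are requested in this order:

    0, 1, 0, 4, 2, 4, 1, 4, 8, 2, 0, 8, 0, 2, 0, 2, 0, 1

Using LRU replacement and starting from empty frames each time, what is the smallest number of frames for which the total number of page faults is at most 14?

f=1: 18 faults
f=2: 11 faults
f=3: 9 faults
f=4: 7 faults
f=5: 5 faults
Smallest f with faults ≤ 14 is 2.

2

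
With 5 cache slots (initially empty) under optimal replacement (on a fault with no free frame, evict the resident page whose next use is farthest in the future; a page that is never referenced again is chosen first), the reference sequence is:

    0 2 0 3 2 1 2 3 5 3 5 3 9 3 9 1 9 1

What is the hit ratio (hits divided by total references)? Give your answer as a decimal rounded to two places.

0 → fault, frames (0)
2 → fault, frames (0 2)
0 → hit
3 → fault, frames (0 2 3)
2 → hit
1 → fault, frames (0 2 3 1)
2 → hit
3 → hit
5 → fault, frames (0 2 3 1 5)
3 → hit
5 → hit
3 → hit
9 → fault, evict 5, frames (0 2 3 1 9)
3 → hit
9 → hit
1 → hit
9 → hit
1 → hit
Hits: 12 of 18 references → 12/18 = 0.6667.

0.67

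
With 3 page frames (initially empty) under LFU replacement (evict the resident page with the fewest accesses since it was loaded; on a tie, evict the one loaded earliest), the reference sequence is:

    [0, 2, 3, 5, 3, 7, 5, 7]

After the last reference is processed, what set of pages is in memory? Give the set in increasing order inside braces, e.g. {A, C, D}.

0: miss, frames [0]
2: miss, frames [0, 2]
3: miss, frames [0, 2, 3]
5: miss, evict 0, frames [2, 3, 5]
3: hit
7: miss, evict 2, frames [3, 5, 7]
5: hit
7: hit

{3, 5, 7}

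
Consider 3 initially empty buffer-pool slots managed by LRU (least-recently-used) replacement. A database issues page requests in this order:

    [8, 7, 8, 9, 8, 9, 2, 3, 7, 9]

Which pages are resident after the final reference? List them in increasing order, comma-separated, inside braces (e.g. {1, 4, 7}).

8 -> miss, frames (8)
7 -> miss, frames (8 7)
8 -> hit
9 -> miss, frames (7 8 9)
8 -> hit
9 -> hit
2 -> miss, evict 7, frames (8 9 2)
3 -> miss, evict 8, frames (9 2 3)
7 -> miss, evict 9, frames (2 3 7)
9 -> miss, evict 2, frames (3 7 9)

{3, 7, 9}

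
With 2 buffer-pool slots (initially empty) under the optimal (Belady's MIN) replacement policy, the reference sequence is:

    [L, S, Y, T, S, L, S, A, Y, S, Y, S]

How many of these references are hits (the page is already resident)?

5

L -> fault, frames {L}
S -> fault, frames {L,S}
Y -> fault, evict L, frames {S,Y}
T -> fault, evict Y, frames {S,T}
S -> hit
L -> fault, evict T, frames {S,L}
S -> hit
A -> fault, evict L, frames {S,A}
Y -> fault, evict A, frames {S,Y}
S -> hit
Y -> hit
S -> hit
Hits: 5.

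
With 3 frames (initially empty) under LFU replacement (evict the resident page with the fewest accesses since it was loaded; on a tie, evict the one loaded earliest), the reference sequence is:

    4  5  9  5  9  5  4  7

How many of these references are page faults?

4

4 -> fault, frames [4]
5 -> fault, frames [4, 5]
9 -> fault, frames [4, 5, 9]
5 -> hit
9 -> hit
5 -> hit
4 -> hit
7 -> fault, evict 4, frames [5, 9, 7]
Page faults: 4.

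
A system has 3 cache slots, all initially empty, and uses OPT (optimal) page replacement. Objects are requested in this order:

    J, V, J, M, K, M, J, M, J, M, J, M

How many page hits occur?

8

J: fault, frames [J]
V: fault, frames [J, V]
J: hit
M: fault, frames [J, V, M]
K: fault, evict V, frames [J, M, K]
M: hit
J: hit
M: hit
J: hit
M: hit
J: hit
M: hit
Hits: 8.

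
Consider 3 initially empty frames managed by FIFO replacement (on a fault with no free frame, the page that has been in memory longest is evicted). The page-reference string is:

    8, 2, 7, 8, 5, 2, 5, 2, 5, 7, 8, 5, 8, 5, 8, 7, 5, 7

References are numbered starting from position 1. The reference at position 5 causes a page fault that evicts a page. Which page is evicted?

8

pos 1: 8: fault, frames [8]
pos 2: 2: fault, frames [8, 2]
pos 3: 7: fault, frames [8, 2, 7]
pos 4: 8: hit
pos 5: 5: fault, evict 8, frames [2, 7, 5]
At position 5, page 8 is evicted.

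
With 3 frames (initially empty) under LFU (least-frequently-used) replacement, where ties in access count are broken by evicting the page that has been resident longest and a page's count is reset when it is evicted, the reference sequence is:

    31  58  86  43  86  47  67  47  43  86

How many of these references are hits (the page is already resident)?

31 → miss, frames {31}
58 → miss, frames {31,58}
86 → miss, frames {31,58,86}
43 → miss, evict 31, frames {58,86,43}
86 → hit
47 → miss, evict 58, frames {86,43,47}
67 → miss, evict 43, frames {86,47,67}
47 → hit
43 → miss, evict 67, frames {86,47,43}
86 → hit
Hits: 3.

3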